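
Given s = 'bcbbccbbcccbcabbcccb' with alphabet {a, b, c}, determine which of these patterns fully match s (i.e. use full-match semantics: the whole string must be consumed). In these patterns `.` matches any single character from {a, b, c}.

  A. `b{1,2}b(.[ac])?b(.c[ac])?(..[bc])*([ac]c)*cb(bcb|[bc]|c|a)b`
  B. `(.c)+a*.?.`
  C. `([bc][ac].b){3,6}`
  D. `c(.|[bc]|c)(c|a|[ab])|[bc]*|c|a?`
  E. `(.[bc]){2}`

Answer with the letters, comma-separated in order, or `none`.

A → no match
B → no match
C → match
D → no match
E → no match

C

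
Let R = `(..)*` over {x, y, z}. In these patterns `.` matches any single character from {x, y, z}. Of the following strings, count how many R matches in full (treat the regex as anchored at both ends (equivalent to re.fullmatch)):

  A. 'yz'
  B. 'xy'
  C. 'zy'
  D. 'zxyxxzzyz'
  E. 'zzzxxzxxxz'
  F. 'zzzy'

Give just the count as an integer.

A → match
B → match
C → match
D → no match
E → match
F → match
Total matched: 5

5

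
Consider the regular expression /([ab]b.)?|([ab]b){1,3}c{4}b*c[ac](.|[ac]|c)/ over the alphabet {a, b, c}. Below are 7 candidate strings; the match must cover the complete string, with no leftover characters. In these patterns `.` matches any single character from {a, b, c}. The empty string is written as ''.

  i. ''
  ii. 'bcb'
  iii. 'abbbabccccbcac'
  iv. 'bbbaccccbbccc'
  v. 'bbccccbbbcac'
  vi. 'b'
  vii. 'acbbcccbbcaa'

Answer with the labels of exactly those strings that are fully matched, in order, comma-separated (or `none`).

i, iii, v

i → match
ii → no match
iii → match
iv → no match
v → match
vi → no match
vii → no match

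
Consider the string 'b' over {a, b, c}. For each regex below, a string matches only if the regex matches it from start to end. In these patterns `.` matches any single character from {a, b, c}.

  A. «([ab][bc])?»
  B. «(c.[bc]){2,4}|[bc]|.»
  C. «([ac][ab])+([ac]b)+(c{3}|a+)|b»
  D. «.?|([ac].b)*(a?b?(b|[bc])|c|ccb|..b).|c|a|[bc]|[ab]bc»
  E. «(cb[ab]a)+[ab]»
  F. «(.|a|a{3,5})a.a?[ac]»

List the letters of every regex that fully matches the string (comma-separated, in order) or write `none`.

B, C, D

A → no match
B → match
C → match
D → match
E → no match — must start with 'cb'
F → no match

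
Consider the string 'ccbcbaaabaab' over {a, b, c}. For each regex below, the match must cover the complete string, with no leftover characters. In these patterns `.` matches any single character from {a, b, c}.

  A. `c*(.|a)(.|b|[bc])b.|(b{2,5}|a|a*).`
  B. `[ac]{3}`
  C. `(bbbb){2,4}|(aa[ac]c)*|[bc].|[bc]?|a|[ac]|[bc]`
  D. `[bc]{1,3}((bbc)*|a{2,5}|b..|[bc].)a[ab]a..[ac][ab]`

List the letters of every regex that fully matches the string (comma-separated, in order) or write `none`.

A → no match
B → no match
C → no match
D → match

D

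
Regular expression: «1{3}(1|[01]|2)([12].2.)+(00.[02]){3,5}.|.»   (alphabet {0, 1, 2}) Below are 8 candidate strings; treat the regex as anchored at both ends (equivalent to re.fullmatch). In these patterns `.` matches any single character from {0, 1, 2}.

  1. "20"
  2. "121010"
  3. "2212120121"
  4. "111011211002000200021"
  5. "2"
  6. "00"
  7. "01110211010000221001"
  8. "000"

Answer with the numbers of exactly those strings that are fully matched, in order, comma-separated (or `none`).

5

1 → no match
2 → no match
3 → no match
4 → no match
5 → match
6 → no match
7 → no match
8 → no match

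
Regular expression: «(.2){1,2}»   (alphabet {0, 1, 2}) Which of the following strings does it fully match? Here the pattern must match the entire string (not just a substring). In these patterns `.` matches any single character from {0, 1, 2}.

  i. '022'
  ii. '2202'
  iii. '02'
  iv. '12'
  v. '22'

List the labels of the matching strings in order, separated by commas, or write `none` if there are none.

ii, iii, iv, v

i. '022' → no match
ii. '2202' → match
iii. '02' → match
iv. '12' → match
v. '22' → match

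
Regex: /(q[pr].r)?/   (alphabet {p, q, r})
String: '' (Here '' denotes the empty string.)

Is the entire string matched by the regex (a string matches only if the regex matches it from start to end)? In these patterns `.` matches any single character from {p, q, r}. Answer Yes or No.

Yes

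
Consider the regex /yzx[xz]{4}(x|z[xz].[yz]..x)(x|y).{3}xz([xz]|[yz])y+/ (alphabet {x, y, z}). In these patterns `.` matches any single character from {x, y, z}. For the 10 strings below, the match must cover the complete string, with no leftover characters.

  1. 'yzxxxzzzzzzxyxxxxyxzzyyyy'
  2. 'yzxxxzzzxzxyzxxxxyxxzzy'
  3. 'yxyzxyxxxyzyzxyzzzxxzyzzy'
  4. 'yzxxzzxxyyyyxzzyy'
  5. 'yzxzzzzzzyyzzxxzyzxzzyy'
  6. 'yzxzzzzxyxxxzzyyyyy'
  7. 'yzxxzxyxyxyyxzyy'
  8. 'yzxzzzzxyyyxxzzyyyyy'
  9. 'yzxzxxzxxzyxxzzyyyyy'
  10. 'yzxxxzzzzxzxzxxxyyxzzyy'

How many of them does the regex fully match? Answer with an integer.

6

1 → match
2 → no match
3 → no match — must start with 'yzx'
4 → match
5 → match
6 → no match
7 → no match
8 → match
9 → match
10 → match
Total matched: 6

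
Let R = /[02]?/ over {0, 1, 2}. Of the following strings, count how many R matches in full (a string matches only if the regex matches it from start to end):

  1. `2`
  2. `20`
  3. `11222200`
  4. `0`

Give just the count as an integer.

2

1. `2` → match
2. `20` → no match
3. `11222200` → no match
4. `0` → match
Total matched: 2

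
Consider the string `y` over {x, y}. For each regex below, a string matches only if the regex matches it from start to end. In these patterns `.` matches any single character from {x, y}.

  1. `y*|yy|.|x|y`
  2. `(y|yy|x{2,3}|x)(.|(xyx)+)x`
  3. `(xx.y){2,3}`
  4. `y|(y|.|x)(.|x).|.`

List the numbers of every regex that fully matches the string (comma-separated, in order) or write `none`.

1, 4

1 → match
2 → no match — must end with `x`
3 → no match — must start with `xx`
4 → match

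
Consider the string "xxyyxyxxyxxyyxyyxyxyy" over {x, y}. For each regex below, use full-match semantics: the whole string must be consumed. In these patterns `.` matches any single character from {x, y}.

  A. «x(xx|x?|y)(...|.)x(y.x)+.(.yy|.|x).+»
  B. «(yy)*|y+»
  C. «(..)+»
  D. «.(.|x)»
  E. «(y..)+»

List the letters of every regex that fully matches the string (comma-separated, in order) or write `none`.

A

A → match
B → no match
C → no match
D → no match
E → no match — must start with "y"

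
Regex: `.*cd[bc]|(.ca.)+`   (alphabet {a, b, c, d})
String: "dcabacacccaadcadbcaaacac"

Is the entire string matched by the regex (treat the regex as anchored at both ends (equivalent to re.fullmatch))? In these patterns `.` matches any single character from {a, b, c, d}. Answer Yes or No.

Yes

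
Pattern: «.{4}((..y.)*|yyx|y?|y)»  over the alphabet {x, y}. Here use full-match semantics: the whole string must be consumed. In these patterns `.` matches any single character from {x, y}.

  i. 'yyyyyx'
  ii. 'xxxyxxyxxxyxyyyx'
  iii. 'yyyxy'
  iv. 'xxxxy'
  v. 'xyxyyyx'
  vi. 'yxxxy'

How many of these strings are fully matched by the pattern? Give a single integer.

5

i → no match
ii → match
iii → match
iv → match
v → match
vi → match
Total matched: 5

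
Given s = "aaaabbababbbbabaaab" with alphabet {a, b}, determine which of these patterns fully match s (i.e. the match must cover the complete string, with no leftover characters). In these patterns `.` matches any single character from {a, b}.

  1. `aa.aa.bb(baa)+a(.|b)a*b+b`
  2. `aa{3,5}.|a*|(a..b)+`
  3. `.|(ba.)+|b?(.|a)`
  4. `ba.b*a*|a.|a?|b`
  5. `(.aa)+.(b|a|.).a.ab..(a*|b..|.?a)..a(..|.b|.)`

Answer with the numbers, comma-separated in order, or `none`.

5

1 → no match — must end with "bb"
2 → no match
3 → no match
4 → no match
5 → match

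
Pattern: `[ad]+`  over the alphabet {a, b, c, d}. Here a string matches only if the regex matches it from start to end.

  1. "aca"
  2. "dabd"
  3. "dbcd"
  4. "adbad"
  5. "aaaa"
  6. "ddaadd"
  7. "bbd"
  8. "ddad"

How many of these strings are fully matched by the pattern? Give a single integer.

3

1 → no match
2 → no match
3 → no match
4 → no match
5 → match
6 → match
7 → no match
8 → match
Total matched: 3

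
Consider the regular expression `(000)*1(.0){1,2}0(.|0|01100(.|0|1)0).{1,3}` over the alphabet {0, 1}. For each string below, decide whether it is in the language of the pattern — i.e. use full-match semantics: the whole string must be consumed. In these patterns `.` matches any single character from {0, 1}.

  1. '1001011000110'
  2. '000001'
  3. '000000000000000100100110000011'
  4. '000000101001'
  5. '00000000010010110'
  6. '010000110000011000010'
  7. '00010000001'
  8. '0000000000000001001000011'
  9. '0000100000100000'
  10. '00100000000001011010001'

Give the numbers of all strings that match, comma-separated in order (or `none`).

1 → no match
2. '000001' → no match
3 → no match
4. '000000101001' → no match
5 → no match
6 → no match
7. '00010000001' → match
8 → match
9 → no match
10 → no match

7, 8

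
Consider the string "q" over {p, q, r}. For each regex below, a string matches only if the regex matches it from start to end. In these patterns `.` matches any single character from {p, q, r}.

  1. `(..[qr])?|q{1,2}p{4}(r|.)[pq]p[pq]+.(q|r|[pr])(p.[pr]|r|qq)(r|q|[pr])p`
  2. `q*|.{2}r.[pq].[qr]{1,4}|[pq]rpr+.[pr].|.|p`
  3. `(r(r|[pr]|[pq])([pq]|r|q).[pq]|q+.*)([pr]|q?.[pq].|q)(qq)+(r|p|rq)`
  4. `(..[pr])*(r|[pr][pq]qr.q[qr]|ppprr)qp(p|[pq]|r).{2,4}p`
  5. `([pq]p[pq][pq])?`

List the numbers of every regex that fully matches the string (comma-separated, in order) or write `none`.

2

1 → no match
2 → match
3 → no match
4 → no match — must end with "p"
5 → no match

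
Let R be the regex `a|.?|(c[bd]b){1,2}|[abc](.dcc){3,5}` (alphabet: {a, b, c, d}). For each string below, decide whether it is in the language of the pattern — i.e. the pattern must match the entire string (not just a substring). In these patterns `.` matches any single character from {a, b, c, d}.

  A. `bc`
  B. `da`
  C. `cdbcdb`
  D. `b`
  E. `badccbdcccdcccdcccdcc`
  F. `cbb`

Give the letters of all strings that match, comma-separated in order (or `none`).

C, D, E, F

A → no match
B → no match
C → match
D → match
E → match
F → match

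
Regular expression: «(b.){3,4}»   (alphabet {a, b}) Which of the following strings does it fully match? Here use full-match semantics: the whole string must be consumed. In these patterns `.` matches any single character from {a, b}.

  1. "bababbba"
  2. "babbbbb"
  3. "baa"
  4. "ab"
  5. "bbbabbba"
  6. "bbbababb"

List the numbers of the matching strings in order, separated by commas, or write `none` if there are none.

1. "bababbba" → match
2. "babbbbb" → no match
3. "baa" → no match
4. "ab" → no match — must start with "b"
5. "bbbabbba" → match
6. "bbbababb" → match

1, 5, 6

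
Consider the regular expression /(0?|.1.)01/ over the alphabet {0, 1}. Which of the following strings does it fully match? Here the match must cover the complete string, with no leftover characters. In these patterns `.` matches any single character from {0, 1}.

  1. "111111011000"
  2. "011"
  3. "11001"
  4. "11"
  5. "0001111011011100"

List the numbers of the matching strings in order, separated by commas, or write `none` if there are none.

1. "111111011000" → no match — must end with "01"
2. "011" → no match — must end with "01"
3. "11001" → match
4. "11" → no match — must end with "01"
5 → no match — must end with "01"

3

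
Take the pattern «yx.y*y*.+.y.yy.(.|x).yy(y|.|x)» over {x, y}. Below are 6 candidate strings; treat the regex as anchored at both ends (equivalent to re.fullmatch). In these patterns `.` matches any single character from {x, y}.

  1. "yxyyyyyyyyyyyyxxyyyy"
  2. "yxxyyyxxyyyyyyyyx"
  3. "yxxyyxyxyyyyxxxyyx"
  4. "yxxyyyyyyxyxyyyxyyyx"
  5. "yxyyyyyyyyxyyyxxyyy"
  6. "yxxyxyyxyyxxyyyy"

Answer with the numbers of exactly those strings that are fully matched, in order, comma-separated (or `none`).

1, 3, 4, 5, 6

1 → match
2 → no match
3 → match
4 → match
5 → match
6 → match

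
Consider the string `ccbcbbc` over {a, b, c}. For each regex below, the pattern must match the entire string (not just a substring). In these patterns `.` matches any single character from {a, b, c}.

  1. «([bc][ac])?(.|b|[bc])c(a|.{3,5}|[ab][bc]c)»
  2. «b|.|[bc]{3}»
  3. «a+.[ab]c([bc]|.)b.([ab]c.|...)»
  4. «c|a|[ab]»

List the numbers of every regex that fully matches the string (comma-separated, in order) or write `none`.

1 → match
2 → no match
3 → no match — must start with `a`
4 → no match

1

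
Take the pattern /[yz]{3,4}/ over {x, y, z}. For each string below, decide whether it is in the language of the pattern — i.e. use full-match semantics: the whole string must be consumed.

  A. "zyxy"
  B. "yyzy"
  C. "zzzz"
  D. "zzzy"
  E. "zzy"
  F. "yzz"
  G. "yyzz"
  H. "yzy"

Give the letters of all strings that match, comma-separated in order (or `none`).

B, C, D, E, F, G, H

A. "zyxy" → no match
B. "yyzy" → match
C. "zzzz" → match
D. "zzzy" → match
E. "zzy" → match
F. "yzz" → match
G. "yyzz" → match
H. "yzy" → match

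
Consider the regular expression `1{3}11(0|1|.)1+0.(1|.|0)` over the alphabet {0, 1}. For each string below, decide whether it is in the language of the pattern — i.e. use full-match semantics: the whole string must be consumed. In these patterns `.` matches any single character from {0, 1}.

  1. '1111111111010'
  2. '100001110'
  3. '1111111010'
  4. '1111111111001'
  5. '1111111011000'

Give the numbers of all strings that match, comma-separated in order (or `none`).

1, 3, 4

1 → match
2 → no match
3 → match
4 → match
5 → no match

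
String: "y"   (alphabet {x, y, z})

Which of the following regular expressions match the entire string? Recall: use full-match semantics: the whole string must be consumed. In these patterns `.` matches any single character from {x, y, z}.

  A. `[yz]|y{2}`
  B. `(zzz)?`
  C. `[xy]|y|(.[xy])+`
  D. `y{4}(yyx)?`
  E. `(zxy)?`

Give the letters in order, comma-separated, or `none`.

A → match
B → no match
C → match
D → no match
E → no match

A, C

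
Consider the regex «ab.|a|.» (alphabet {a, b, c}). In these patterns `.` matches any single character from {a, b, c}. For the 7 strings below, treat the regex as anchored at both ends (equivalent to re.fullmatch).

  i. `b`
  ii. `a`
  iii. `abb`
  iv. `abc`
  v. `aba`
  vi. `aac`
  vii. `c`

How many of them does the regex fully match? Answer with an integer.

6

i → match
ii → match
iii → match
iv → match
v → match
vi → no match
vii → match
Total matched: 6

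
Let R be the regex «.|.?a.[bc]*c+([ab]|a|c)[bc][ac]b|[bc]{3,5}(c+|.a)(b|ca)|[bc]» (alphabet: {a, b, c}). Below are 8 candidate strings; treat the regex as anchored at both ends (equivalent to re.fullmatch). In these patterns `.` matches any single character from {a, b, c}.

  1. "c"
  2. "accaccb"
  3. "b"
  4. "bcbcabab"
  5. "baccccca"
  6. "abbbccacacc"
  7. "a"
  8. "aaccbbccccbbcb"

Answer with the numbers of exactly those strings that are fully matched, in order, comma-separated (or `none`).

1 → match
2 → match
3 → match
4 → no match
5 → no match
6 → no match
7 → match
8 → match

1, 2, 3, 7, 8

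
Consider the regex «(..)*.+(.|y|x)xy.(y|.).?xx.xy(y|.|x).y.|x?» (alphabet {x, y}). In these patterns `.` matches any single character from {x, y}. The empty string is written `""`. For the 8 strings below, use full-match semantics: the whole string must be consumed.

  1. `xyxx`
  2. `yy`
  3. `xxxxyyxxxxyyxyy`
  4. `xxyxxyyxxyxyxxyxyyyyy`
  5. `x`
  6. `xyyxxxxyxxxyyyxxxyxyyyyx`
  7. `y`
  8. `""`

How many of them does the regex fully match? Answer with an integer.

1 → no match
2 → no match
3 → no match
4 → match
5 → match
6 → match
7 → no match
8 → match
Total matched: 4

4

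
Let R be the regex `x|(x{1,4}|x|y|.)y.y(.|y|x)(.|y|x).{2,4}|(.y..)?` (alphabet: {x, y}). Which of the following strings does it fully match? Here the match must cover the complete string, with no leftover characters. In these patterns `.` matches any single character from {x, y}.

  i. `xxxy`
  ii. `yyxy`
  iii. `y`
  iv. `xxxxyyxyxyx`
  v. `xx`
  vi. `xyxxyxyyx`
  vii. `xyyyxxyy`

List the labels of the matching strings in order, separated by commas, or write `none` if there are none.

ii, vii

i. `xxxy` → no match
ii. `yyxy` → match
iii. `y` → no match
iv. `xxxxyyxyxyx` → no match
v. `xx` → no match
vi. `xyxxyxyyx` → no match
vii. `xyyyxxyy` → match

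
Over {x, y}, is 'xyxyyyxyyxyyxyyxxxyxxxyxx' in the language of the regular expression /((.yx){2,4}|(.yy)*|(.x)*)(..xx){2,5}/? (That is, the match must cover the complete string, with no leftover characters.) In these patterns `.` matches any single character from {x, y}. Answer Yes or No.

No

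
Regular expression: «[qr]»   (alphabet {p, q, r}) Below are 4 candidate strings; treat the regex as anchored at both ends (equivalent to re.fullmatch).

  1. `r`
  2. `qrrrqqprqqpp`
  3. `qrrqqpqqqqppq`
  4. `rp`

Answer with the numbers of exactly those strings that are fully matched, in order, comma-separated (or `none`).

1

1 → match
2 → no match
3 → no match
4 → no match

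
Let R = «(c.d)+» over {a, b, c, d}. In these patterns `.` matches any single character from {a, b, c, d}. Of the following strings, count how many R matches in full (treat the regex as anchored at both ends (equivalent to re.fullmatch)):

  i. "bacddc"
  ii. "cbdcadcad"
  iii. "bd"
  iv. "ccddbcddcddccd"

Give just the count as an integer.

1

i → no match — must start with "c"
ii → match
iii → no match — must start with "c"
iv → no match
Total matched: 1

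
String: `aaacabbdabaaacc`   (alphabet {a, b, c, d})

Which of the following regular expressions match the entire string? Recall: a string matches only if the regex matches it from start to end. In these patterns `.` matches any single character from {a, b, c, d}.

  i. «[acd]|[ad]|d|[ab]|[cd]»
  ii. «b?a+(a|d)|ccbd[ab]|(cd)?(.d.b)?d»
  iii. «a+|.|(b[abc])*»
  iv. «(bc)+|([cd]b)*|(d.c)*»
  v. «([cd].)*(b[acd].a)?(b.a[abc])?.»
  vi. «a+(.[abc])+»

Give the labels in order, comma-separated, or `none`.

i → no match
ii → no match
iii → no match
iv → no match
v → no match
vi → match

vi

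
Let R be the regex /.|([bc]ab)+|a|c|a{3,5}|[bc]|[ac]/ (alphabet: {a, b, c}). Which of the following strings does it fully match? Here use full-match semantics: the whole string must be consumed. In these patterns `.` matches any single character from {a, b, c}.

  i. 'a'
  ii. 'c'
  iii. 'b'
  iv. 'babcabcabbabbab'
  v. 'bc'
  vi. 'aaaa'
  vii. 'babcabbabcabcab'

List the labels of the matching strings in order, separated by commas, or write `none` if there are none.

i, ii, iii, iv, vi, vii

i → match
ii → match
iii → match
iv → match
v → no match
vi → match
vii → match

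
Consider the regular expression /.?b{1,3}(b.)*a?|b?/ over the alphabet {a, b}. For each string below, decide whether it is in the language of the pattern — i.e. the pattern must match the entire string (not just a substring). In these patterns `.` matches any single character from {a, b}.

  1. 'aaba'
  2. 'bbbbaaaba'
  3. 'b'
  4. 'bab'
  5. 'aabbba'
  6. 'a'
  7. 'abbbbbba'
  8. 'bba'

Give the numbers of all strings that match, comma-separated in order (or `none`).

3, 7, 8

1. 'aaba' → no match
2. 'bbbbaaaba' → no match
3. 'b' → match
4. 'bab' → no match
5. 'aabbba' → no match
6. 'a' → no match
7. 'abbbbbba' → match
8. 'bba' → match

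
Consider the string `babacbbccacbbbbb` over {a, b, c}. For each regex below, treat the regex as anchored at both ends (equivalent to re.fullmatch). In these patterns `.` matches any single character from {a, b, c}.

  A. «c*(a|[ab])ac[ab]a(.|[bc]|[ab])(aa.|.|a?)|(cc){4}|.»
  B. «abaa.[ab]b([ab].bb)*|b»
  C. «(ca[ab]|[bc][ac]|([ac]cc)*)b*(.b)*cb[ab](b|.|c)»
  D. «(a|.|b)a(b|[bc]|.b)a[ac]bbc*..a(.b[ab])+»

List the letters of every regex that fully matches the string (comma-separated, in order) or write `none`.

A → no match
B → no match
C → no match
D → match

D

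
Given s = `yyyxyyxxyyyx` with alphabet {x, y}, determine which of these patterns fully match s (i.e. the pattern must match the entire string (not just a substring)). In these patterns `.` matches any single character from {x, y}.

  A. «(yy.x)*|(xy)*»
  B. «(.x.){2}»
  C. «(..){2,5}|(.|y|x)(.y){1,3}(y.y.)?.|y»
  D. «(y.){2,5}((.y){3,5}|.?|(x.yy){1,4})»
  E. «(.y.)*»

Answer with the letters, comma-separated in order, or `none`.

A → match
B → no match
C → no match
D → no match
E → no match

A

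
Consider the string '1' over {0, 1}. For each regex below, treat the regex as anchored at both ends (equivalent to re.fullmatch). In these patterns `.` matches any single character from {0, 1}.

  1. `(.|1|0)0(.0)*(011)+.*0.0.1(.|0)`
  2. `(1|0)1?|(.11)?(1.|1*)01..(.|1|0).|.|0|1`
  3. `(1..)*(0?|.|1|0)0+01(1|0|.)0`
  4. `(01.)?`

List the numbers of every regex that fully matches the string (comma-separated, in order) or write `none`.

2

1 → no match
2 → match
3 → no match — must end with '0'
4 → no match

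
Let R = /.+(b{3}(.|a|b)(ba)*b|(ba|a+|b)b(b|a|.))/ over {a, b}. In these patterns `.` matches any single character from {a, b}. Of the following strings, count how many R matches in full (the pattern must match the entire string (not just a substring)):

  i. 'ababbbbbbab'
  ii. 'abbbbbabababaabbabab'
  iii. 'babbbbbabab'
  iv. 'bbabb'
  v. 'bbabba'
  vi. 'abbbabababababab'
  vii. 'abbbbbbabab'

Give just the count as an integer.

i. 'ababbbbbbab' → match
ii → no match
iii. 'babbbbbabab' → match
iv. 'bbabb' → match
v. 'bbabba' → match
vi → match
vii. 'abbbbbbabab' → match
Total matched: 6

6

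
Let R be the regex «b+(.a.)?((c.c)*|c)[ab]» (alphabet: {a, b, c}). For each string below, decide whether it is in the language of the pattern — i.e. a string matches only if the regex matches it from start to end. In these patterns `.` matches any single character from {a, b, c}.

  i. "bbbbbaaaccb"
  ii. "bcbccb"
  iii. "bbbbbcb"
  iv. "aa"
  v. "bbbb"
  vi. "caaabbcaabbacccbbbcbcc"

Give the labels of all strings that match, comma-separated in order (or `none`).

i. "bbbbbaaaccb" → no match
ii. "bcbccb" → no match
iii. "bbbbbcb" → match
iv. "aa" → no match — must start with "b"
v. "bbbb" → match
vi → no match — must start with "b"

iii, v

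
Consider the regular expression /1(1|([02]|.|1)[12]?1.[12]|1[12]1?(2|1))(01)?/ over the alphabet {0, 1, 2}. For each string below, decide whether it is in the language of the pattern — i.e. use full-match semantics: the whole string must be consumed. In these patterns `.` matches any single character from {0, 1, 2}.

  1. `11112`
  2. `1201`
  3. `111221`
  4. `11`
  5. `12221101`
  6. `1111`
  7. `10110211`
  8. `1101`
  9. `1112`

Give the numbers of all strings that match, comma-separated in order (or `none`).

1 → match
2 → no match
3 → no match
4 → match
5 → no match
6 → match
7 → no match
8 → match
9 → match

1, 4, 6, 8, 9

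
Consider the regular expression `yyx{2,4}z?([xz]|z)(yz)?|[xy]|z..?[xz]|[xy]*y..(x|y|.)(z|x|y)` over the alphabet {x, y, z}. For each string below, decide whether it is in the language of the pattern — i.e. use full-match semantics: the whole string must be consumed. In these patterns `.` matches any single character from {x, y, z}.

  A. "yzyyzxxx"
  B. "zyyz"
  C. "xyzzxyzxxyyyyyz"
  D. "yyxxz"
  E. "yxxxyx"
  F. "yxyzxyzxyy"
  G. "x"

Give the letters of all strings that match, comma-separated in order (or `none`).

A → no match
B → match
C → no match
D → match
E → no match
F → no match
G → match

B, D, G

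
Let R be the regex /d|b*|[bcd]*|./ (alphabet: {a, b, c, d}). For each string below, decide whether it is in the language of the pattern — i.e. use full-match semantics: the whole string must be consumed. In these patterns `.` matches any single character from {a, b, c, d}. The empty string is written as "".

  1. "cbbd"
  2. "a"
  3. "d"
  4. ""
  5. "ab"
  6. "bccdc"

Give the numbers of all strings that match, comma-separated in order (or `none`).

1 → match
2 → match
3 → match
4 → match
5 → no match
6 → match

1, 2, 3, 4, 6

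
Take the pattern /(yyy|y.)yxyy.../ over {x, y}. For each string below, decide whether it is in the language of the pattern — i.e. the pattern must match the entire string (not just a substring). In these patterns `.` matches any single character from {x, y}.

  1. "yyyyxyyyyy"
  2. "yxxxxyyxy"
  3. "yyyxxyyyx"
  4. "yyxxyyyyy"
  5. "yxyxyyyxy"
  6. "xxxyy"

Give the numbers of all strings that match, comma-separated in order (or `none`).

1 → match
2 → no match
3 → no match
4 → no match
5 → match
6 → no match

1, 5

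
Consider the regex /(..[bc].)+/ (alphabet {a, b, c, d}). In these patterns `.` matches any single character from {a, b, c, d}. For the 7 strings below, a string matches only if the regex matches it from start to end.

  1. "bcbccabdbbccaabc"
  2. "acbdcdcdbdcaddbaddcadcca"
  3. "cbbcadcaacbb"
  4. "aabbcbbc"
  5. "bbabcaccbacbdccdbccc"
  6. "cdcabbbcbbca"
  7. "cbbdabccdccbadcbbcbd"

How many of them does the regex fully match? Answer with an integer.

6

1 → match
2 → match
3 → match
4 → match
5 → no match
6 → match
7 → match
Total matched: 6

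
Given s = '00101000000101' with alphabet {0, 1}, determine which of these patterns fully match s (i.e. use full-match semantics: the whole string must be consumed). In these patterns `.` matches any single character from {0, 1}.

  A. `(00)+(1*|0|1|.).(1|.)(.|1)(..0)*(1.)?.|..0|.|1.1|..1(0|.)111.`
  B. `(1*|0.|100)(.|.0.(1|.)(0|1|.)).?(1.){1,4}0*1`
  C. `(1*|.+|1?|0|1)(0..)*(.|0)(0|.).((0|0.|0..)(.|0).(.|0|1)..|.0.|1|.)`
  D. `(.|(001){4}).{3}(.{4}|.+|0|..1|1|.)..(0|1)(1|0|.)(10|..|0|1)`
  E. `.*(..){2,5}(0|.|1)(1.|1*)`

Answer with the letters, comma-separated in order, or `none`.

A → match
B → no match
C → match
D → match
E → match

A, C, D, E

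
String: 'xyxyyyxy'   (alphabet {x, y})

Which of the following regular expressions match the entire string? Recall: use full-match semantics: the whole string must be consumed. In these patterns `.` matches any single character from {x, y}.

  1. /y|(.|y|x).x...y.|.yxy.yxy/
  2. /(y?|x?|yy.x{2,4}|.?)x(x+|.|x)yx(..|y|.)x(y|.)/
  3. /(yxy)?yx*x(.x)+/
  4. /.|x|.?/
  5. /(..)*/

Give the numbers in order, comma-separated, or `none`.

1 → match
2 → no match
3 → no match — must end with 'x'
4 → no match
5 → match

1, 5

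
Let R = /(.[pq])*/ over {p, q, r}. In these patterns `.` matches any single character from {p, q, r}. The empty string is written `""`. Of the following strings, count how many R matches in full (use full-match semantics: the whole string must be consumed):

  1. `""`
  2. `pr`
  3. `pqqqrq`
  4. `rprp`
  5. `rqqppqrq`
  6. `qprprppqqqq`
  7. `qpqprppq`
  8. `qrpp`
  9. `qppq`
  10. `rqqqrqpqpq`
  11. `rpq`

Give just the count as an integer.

7

1. `""` → match
2. `pr` → no match
3. `pqqqrq` → match
4. `rprp` → match
5. `rqqppqrq` → match
6. `qprprppqqqq` → no match
7. `qpqprppq` → match
8. `qrpp` → no match
9. `qppq` → match
10. `rqqqrqpqpq` → match
11. `rpq` → no match
Total matched: 7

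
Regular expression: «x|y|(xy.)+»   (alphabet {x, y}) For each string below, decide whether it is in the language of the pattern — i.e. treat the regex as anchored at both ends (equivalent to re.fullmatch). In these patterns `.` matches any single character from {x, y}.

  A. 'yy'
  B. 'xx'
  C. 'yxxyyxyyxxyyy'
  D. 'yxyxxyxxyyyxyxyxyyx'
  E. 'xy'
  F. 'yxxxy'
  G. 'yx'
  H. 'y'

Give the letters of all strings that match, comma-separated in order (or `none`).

H

A → no match
B → no match
C → no match
D → no match
E → no match
F → no match
G → no match
H → match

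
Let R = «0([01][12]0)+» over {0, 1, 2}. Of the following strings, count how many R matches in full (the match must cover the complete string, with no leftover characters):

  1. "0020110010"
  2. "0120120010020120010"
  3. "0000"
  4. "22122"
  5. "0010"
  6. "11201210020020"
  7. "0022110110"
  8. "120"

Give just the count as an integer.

3

1 → match
2 → match
3 → no match
4 → no match — must start with "0"
5 → match
6 → no match — must start with "0"
7 → no match
8 → no match — must start with "0"
Total matched: 3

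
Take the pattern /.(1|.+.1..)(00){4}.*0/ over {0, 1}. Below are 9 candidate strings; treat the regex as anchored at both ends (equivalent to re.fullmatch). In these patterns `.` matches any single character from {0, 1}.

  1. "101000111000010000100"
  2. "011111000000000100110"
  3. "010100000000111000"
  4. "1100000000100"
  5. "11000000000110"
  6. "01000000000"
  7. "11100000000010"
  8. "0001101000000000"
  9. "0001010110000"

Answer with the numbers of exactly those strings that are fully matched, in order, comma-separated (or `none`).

2, 4, 5, 6, 8

1 → no match
2 → match
3 → no match
4 → match
5 → match
6. "01000000000" → match
7 → no match
8 → match
9 → no match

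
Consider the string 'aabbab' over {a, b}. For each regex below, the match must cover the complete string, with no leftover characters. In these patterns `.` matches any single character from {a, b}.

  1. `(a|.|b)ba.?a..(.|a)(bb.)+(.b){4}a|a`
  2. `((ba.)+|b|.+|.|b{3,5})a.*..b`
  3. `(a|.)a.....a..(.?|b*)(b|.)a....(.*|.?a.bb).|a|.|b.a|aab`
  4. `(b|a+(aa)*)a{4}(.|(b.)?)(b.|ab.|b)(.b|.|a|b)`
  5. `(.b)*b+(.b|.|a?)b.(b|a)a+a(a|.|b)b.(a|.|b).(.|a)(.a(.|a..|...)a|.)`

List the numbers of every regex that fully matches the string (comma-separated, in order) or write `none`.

2

1 → no match
2 → match
3 → no match
4 → no match
5 → no match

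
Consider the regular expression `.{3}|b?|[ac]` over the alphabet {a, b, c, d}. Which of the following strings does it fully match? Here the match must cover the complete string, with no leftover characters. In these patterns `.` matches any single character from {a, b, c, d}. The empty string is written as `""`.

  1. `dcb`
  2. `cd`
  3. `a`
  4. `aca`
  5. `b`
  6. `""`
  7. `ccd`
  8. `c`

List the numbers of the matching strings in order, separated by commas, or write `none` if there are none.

1, 3, 4, 5, 6, 7, 8

1 → match
2 → no match
3 → match
4 → match
5 → match
6 → match
7 → match
8 → match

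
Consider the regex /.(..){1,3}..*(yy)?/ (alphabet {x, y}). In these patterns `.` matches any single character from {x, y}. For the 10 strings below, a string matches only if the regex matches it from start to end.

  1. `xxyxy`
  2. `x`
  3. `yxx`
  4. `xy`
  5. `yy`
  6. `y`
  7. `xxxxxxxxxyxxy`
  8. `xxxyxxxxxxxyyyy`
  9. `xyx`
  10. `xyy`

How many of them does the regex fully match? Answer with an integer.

1 → match
2 → no match
3 → no match
4 → no match
5 → no match
6 → no match
7 → match
8 → match
9 → no match
10 → no match
Total matched: 3

3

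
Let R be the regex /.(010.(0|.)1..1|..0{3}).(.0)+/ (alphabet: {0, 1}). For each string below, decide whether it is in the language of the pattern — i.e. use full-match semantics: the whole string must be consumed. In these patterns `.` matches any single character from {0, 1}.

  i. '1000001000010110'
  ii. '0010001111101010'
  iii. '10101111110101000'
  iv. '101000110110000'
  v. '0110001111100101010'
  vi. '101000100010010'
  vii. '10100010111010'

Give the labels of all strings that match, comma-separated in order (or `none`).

iii, iv

i → no match
ii → no match
iii → match
iv → match
v → no match
vi → no match
vii → no match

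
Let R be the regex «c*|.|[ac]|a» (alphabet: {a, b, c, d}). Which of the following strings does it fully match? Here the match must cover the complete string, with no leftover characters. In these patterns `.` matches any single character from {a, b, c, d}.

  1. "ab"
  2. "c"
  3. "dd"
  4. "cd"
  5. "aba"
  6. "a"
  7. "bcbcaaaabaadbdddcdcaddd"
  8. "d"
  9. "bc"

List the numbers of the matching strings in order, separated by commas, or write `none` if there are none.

2, 6, 8

1 → no match
2 → match
3 → no match
4 → no match
5 → no match
6 → match
7 → no match
8 → match
9 → no match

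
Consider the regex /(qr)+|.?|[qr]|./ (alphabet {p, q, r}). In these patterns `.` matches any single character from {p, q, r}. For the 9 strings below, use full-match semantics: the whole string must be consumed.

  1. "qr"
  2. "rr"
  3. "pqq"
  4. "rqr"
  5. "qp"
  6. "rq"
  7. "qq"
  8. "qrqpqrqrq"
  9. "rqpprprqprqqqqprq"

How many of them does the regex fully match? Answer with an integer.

1. "qr" → match
2. "rr" → no match
3. "pqq" → no match
4. "rqr" → no match
5. "qp" → no match
6. "rq" → no match
7. "qq" → no match
8. "qrqpqrqrq" → no match
9 → no match
Total matched: 1

1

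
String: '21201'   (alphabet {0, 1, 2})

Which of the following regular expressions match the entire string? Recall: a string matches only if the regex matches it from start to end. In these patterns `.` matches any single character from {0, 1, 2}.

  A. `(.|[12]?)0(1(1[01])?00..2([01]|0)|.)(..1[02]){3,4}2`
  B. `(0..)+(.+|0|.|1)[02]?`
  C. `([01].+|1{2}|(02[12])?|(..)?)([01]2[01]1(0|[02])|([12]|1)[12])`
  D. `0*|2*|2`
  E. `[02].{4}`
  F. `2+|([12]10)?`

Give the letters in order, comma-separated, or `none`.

A → no match — must end with '2'
B → no match — must start with '0'
C → no match
D → no match
E → match
F → no match

E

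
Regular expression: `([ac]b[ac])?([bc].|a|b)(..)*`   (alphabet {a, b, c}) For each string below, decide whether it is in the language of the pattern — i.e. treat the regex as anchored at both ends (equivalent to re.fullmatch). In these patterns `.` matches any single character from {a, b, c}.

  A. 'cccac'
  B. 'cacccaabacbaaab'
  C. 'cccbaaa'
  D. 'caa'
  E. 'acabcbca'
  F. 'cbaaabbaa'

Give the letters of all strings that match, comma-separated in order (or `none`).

none

A. 'cccac' → no match
B → no match
C. 'cccbaaa' → no match
D. 'caa' → no match
E. 'acabcbca' → no match
F. 'cbaaabbaa' → no match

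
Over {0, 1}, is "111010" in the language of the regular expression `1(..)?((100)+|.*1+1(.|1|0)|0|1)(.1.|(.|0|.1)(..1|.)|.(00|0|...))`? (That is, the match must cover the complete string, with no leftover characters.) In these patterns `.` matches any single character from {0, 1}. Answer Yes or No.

Yes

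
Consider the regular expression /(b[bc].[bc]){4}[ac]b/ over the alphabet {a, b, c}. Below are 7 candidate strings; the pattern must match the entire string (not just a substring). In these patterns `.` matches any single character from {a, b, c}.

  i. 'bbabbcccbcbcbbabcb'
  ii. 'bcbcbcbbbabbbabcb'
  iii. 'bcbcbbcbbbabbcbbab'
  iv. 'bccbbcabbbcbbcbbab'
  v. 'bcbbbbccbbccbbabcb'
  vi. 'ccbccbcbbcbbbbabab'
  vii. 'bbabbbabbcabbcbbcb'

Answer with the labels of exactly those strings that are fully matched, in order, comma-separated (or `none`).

i → match
ii → no match
iii → match
iv → match
v → match
vi → no match — must start with 'b'
vii → match

i, iii, iv, v, vii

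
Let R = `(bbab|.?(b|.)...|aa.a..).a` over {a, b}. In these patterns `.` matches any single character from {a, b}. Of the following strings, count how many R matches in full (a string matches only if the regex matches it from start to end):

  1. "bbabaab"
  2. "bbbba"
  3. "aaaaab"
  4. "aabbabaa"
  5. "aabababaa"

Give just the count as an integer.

1 → no match — must end with "a"
2 → no match
3 → no match — must end with "a"
4 → no match
5 → no match
Total matched: 0

0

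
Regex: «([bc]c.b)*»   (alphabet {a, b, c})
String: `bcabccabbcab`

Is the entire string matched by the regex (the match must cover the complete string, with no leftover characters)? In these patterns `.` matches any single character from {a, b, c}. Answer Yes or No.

Yes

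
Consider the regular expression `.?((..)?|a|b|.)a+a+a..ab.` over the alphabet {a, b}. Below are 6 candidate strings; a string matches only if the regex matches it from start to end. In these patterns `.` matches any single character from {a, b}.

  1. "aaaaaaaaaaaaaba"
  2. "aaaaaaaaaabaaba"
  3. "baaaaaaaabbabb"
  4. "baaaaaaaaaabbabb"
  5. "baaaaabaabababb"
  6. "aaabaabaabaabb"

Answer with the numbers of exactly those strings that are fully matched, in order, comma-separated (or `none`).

1 → match
2 → match
3 → match
4 → match
5 → no match
6 → no match

1, 2, 3, 4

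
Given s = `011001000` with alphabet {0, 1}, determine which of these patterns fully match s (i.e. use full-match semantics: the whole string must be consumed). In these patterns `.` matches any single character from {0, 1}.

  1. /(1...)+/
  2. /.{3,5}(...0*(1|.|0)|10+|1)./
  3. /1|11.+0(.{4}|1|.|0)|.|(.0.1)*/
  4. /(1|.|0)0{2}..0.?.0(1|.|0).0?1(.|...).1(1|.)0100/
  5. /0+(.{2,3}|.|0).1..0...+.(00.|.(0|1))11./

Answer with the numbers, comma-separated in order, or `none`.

2

1 → no match — must start with `1`
2 → match
3 → no match
4 → no match — must end with `0100`
5 → no match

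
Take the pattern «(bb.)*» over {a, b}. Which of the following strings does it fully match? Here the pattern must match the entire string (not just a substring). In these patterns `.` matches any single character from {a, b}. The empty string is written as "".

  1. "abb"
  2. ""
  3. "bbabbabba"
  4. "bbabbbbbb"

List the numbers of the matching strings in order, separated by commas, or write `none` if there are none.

1. "abb" → no match
2. "" → match
3. "bbabbabba" → match
4. "bbabbbbbb" → match

2, 3, 4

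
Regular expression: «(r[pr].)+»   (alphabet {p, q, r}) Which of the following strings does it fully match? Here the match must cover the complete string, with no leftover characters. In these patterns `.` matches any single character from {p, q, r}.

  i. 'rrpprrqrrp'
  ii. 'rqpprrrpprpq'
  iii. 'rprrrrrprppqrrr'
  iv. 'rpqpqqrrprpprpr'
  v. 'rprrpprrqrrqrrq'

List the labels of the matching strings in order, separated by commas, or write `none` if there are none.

v

i → no match
ii → no match
iii → no match
iv → no match
v → match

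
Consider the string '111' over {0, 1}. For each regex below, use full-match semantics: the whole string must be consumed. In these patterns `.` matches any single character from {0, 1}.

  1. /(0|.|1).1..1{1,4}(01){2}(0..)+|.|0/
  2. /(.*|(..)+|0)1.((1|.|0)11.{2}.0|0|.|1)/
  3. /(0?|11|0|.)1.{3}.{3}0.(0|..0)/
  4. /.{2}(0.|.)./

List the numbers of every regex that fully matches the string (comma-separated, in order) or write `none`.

1 → no match
2 → match
3 → no match — must end with '0'
4 → no match

2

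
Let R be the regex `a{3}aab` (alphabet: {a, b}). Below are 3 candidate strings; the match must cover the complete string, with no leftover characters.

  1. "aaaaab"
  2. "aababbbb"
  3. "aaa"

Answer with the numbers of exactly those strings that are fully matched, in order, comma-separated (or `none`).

1 → match
2 → no match — must end with "aaab"
3 → no match — must end with "aaab"

1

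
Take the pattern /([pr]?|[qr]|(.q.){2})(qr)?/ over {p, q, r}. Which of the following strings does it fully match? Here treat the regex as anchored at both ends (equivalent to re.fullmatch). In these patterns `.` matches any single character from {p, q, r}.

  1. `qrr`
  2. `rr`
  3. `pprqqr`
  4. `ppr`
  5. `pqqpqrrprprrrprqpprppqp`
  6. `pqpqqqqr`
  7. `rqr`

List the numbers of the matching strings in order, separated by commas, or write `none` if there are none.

1 → no match
2 → no match
3 → no match
4 → no match
5 → no match
6 → match
7 → match

6, 7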